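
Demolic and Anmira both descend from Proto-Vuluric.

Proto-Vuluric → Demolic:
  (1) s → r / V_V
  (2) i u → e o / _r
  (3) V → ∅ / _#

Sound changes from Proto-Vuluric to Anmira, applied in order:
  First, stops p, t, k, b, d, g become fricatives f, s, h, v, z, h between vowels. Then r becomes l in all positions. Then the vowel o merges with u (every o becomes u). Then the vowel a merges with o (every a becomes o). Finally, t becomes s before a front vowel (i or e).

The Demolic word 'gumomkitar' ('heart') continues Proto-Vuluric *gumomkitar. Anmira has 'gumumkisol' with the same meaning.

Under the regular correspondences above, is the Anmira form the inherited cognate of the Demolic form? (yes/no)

yes

Derive the expected Anmira reflex of *gumomkitar:
Anmira: *gumomkitar > gumomkisar > gumomkisal > gumumkisal > gumumkisol  (by intervocalic lenition, unconditioned shift, vowel merger, vowel merger)
Anmira 'gumumkisol' matches the regular reflex exactly, so the pair is cognate.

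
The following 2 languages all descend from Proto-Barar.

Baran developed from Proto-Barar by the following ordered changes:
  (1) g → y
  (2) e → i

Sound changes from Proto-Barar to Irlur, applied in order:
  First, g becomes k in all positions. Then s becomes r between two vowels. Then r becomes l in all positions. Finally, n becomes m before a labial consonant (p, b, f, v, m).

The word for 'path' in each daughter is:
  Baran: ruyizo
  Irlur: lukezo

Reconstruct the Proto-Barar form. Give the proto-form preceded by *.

*rugezo

Position 4: Baran has i, Irlur has e. Irlur preserves e here (none of its changes turn any other segment into e), so the proto-segment is *e.
Position 3: Baran has y, Irlur has k. Taking the neighbouring segments as reconstructed: Baran y could go back to *g or *y; Irlur k could go back to *k or *g — the one source consistent with every daughter is *g.
Position 1: Baran has r, Irlur has l. Baran preserves r here (none of its changes turn any other segment into r), so the proto-segment is *r.
Verify the candidate proto-form against each daughter:
Baran: *rugezo
  rugezo → ruyezo   [unconditioned shift]
  ruyezo → ruyizo   [vowel merger]
  giving Baran ruyizo.
Irlur: *rugezo
  rugezo → rukezo   [unconditioned shift]
  rukezo (rule 2 does not apply)
  rukezo → lukezo   [unconditioned shift]
  lukezo (rule 4 does not apply)
  giving Irlur lukezo.
Only *rugezo yields all of Baran ruyizo, Irlur lukezo.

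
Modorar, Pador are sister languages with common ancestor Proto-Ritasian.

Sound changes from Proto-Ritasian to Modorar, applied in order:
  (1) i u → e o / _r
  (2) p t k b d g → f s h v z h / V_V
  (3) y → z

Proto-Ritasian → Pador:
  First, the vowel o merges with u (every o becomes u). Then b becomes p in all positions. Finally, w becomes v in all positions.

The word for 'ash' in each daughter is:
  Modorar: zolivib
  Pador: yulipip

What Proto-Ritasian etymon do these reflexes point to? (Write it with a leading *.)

Position 1: Modorar has z, Pador has y. Pador preserves y here (none of its changes turn any other segment into y), so the proto-segment is *y.
Position 7: Modorar has b, Pador has p. Modorar preserves b here (none of its changes turn any other segment into b), so the proto-segment is *b.
Position 5: Modorar has v, Pador has p. Taking the neighbouring segments as reconstructed: Modorar v could go back to *b or *v; Pador p could go back to *p or *b — the one source consistent with every daughter is *b.
Verify the candidate proto-form against each daughter:
Modorar: *yolibib
  yolibib (rule 1 does not apply)
  yolibib → yolivib   [intervocalic lenition]
  yolivib → zolivib   [unconditioned shift]
  giving Modorar zolivib.
Pador: *yolibib > yulibib > yulipip  (by vowel merger, unconditioned shift)
No other proto-form is consistent with every reflex, so the reconstruction is *yolibib.

*yolibib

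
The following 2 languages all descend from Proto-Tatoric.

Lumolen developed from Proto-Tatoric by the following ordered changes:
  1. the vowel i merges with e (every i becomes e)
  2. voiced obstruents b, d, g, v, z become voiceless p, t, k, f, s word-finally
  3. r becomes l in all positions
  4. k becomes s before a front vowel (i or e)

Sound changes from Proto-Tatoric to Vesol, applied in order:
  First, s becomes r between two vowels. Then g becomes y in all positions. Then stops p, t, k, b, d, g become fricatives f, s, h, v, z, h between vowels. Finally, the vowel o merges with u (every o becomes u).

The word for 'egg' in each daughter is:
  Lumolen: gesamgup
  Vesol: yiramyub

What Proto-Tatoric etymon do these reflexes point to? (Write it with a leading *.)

Position 3: Lumolen has s, Vesol has r. Taking the neighbouring segments as reconstructed: Lumolen s can only go back to *s; Vesol r could go back to *s or *r — the one source consistent with every daughter is *s.
Position 8: Lumolen has p, Vesol has b. Vesol preserves b here (none of its changes turn any other segment into b), so the proto-segment is *b.
Continuing position by position gives *gisamgub; check it forward:
Lumolen: *gisamgub > gesamgub > gesamgup  (by vowel merger, final devoicing)
Vesol: *gisamgub > giramgub > yiramyub  (by rhotacism, unconditioned shift)
No other proto-form is consistent with every reflex, so the reconstruction is *gisamgub.

*gisamgub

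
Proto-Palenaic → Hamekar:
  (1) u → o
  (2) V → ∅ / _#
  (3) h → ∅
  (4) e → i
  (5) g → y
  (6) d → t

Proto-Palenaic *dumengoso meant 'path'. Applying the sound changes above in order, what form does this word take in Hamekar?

tominyos

Hamekar: start from *dumengoso.
  rule 1 (vowel merger): dumengoso → domengoso
  rule 2 (apocope): domengoso → domengos
  rule 3: no change — domengos
  rule 4 (vowel merger): domengos → domingos
  rule 5 (unconditioned shift): domingos → dominyos
  rule 6 (unconditioned shift): dominyos → tominyos
  ⇒ Hamekar tominyos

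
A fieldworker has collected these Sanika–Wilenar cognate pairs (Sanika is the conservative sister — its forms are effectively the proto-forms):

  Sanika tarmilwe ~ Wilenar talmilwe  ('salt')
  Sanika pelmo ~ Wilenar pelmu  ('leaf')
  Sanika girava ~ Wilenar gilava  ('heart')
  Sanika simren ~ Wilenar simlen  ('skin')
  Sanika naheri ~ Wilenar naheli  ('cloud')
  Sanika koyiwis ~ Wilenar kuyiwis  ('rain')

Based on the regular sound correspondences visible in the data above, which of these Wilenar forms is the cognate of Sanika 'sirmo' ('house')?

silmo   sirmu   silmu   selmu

silmu

tarmilwe ~ talmilwe — Sanika r corresponds to Wilenar l after a vowel, before a nasal.
pelmo ~ pelmu — Sanika o corresponds to Wilenar u word-finally.
Applying these to Sanika 'sirmo':
  sirmo → silmo   (r→l after a vowel, before a nasal)
  silmo → silmu   (o→u word-finally)
So the Wilenar cognate is 'silmu'.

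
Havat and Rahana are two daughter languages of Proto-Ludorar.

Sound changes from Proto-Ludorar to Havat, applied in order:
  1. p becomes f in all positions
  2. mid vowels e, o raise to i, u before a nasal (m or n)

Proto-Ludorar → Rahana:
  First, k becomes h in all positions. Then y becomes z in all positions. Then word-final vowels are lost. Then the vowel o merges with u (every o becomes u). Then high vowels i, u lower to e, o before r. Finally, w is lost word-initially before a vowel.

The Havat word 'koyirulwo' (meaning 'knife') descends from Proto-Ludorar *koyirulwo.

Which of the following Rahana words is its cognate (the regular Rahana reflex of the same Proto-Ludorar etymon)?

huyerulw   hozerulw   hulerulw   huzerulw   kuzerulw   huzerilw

huzerulw

Rahana: *koyirulwo
  koyirulwo → hoyirulwo   [unconditioned shift]
  hoyirulwo → hozirulwo   [unconditioned shift]
  hozirulwo → hozirulw   [apocope]
  hozirulw → huzirulw   [vowel merger]
  huzirulw → huzerulw   [pre-rhotic lowering]
  huzerulw (rule 6 does not apply)
  giving Rahana huzerulw.
Only 'huzerulw' matches the regular Rahana development of *koyirulwo.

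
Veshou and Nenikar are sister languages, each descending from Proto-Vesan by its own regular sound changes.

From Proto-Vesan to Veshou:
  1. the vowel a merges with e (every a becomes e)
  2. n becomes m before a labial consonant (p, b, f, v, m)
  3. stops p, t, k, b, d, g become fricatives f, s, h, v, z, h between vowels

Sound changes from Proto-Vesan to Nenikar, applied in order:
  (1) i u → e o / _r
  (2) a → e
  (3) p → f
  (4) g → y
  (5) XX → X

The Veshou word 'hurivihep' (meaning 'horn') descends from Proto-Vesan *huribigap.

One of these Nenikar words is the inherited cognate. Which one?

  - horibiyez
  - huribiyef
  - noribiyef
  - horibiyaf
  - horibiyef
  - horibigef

horibiyef

Nenikar: *huribigap
  huribigap → horibigap   [pre-rhotic lowering]
  horibigap → horibigep   [vowel merger]
  horibigep → horibigef   [unconditioned shift]
  horibigef → horibiyef   [unconditioned shift]
  horibiyef (rule 5 does not apply)
  giving Nenikar horibiyef.
Among the options, 'horibiyef' alone shows every Nenikar change applied in order.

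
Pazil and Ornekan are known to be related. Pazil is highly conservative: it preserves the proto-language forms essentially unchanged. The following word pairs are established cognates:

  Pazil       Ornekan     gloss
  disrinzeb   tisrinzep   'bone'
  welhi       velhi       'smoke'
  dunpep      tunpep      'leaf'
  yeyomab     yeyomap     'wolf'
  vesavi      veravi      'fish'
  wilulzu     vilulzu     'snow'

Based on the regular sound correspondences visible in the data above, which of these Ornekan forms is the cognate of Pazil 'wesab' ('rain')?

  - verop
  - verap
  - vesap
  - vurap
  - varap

welhi ~ velhi — Pazil w corresponds to Ornekan v word-initially before a front vowel.
vesavi ~ veravi — Pazil s corresponds to Ornekan r between vowels (before a back vowel).
disrinzeb ~ tisrinzep, yeyomab ~ yeyomap — Pazil b corresponds to Ornekan p word-finally.
Applying these to Pazil 'wesab':
  wesab → vesab   (w→v word-initially before a front vowel)
  vesab → verab   (s→r between vowels (before a back vowel))
  verab → verap   (b→p word-finally)
So the Ornekan cognate is 'verap'.

verap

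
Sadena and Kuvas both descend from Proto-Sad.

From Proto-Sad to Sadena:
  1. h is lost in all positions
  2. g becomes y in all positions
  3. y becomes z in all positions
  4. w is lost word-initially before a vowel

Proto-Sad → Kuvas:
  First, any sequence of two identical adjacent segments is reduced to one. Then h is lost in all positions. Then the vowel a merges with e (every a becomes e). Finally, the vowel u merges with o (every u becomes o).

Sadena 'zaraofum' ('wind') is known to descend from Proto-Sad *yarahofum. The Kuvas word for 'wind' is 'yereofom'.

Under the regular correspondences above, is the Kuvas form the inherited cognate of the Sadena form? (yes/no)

Derive the expected Kuvas reflex of *yarahofum:
Kuvas: *yarahofum > yaraofum > yereofum > yereofom  (by h-loss, vowel merger, vowel merger)
Kuvas 'yereofom' matches the regular reflex exactly, so the pair is cognate.

yes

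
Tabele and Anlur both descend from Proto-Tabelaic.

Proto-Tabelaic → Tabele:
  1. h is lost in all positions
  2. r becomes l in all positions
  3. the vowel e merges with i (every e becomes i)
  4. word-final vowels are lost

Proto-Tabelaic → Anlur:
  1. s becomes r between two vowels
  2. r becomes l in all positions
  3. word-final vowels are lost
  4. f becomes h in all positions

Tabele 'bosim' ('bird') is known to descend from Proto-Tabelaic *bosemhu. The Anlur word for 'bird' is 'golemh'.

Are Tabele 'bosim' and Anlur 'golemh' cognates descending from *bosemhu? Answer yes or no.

no

Derive the expected Anlur reflex of *bosemhu:
Anlur: *bosemhu
  bosemhu → boremhu   [rhotacism]
  boremhu → bolemhu   [unconditioned shift]
  bolemhu → bolemh   [apocope]
  bolemh (rule 4 does not apply)
  giving Anlur bolemh.
The regular Anlur reflex would be 'bolemh', but the attested form is 'golemh'. The correspondence is irregular, so they are not cognates (the Anlur form has a different source).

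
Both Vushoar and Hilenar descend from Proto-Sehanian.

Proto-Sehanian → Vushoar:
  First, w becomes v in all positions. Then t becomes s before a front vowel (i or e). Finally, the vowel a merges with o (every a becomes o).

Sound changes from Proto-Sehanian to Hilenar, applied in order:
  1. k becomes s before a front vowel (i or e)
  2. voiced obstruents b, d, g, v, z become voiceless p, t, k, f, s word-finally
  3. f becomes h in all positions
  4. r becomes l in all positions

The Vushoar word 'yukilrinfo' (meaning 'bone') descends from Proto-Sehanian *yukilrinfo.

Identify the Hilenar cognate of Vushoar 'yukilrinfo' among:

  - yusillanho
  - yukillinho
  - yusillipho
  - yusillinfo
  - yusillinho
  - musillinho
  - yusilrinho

Hilenar: *yukilrinfo
  yukilrinfo → yusilrinfo   [palatalisation]
  yusilrinfo (rule 2 does not apply)
  yusilrinfo → yusilrinho   [unconditioned shift]
  yusilrinho → yusillinho   [unconditioned shift]
  giving Hilenar yusillinho.
Among the options, 'yusillinho' alone shows every Hilenar change applied in order.

yusillinho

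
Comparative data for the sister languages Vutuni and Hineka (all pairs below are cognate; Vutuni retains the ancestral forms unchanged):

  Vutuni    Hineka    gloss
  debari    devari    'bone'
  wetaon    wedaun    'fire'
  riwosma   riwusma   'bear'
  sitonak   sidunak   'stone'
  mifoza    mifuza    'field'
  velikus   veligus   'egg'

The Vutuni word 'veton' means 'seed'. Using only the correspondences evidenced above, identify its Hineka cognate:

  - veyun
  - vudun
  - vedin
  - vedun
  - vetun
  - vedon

sitonak ~ sidunak — Vutuni t corresponds to Hineka d between vowels (before a back vowel).
sitonak ~ sidunak — Vutuni o corresponds to Hineka u after a consonant, before a nasal.
Applying these to Vutuni 'veton':
  veton → vedon   (t→d between vowels (before a back vowel))
  vedon → vedun   (o→u after a consonant, before a nasal)
So the Hineka cognate is 'vedun'.

vedun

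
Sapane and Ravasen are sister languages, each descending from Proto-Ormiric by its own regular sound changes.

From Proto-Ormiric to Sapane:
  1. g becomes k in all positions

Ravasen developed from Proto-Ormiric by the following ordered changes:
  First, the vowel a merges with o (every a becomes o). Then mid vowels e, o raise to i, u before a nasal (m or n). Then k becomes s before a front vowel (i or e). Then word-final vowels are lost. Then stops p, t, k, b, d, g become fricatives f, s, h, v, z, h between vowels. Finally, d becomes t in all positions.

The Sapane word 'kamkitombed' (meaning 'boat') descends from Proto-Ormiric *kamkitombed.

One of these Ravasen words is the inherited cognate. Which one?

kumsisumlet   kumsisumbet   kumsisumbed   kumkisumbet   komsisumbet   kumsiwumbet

kumsisumbet

Ravasen: *kamkitombed > komkitombed > kumkitumbed > kumsitumbed > kumsisumbed > kumsisumbet  (by vowel merger, pre-nasal raising, palatalisation, intervocalic lenition, unconditioned shift)
The other candidates each miss or misapply at least one Ravasen change.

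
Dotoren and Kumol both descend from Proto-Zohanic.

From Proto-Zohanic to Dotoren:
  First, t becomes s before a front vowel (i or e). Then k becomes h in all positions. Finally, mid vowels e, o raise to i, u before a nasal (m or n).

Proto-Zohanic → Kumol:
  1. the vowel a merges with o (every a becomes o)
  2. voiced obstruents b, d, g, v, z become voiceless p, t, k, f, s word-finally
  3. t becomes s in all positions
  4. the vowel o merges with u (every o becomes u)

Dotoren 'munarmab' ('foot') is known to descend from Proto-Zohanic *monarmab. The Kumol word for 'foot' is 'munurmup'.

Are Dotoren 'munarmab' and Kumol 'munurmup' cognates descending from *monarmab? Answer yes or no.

yes

Derive the expected Kumol reflex of *monarmab:
Kumol: *monarmab > monormob > monormop > munurmup  (by vowel merger, final devoicing, vowel merger)
Kumol 'munurmup' matches the regular reflex exactly, so the pair is cognate.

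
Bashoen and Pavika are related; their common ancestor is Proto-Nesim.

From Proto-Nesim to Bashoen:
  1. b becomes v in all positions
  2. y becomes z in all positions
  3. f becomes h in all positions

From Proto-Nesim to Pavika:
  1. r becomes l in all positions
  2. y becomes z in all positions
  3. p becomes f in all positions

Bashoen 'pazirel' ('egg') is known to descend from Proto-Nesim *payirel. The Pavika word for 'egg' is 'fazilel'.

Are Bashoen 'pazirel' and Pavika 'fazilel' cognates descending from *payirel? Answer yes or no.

Derive the expected Pavika reflex of *payirel:
Pavika: *payirel
  payirel → payilel   [unconditioned shift]
  payilel → pazilel   [unconditioned shift]
  pazilel → fazilel   [unconditioned shift]
  giving Pavika fazilel.
Pavika 'fazilel' matches the regular reflex exactly, so the pair is cognate.

yes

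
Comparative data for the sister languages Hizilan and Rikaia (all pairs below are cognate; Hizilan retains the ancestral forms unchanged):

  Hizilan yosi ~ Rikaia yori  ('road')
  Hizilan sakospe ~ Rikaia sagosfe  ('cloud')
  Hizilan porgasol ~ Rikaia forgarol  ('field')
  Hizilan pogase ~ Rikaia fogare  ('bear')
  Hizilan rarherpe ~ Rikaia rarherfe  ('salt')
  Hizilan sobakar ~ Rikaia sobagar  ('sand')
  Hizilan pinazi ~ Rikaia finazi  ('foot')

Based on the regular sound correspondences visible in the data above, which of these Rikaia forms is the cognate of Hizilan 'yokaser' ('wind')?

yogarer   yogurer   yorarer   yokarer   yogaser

sobakar ~ sobagar — Hizilan k corresponds to Rikaia g between vowels (before a back vowel).
pogase ~ fogare — Hizilan s corresponds to Rikaia r between vowels (before a front vowel).
Applying these to Hizilan 'yokaser':
  yokaser → yogaser   (k→g between vowels (before a back vowel))
  yogaser → yogarer   (s→r between vowels (before a front vowel))
So the Rikaia cognate is 'yogarer'.

yogarer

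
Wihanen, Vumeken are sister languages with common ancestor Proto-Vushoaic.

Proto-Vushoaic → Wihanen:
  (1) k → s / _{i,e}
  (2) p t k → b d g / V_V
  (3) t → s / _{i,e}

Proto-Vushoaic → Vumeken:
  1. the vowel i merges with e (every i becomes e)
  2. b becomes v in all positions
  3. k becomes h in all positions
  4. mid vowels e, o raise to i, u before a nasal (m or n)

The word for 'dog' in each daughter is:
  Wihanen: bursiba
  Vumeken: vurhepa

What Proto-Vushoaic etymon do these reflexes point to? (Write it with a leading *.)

Position 5: Wihanen has i, Vumeken has e. Wihanen preserves i here (none of its changes turn any other segment into i), so the proto-segment is *i.
Position 6: Wihanen has b, Vumeken has p. Vumeken preserves p here (none of its changes turn any other segment into p), so the proto-segment is *p.
Position 1: Wihanen has b, Vumeken has v. Taking the neighbouring segments as reconstructed: Wihanen b can only go back to *b; Vumeken v could go back to *b or *v — the one source consistent with every daughter is *b.
Continuing position by position gives *burkipa; check it forward:
Wihanen: start from *burkipa.
  rule 1 (palatalisation): burkipa → bursipa
  rule 2 (intervocalic voicing): bursipa → bursiba
  rule 3: no change — bursiba
  ⇒ Wihanen bursiba
Vumeken: *burkipa > burkepa > vurkepa > vurhepa  (by vowel merger, unconditioned shift, unconditioned shift)
*burkipa is the unique common source.

*burkipa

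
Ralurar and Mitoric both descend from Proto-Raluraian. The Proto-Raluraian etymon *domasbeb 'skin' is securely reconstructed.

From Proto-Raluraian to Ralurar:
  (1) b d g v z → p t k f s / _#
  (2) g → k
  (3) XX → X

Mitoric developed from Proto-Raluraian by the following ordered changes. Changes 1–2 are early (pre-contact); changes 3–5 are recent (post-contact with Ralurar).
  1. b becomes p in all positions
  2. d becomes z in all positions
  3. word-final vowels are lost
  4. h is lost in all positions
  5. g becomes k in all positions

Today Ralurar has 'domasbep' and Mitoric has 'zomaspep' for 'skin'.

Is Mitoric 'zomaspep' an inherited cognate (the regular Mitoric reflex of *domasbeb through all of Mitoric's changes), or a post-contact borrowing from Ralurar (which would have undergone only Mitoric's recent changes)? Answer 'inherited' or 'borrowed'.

inherited

If inherited, *domasbeb would pass through all of Mitoric's changes:
Mitoric: *domasbeb > domaspep > zomaspep  (by unconditioned shift, unconditioned shift)
If borrowed from Ralurar 'domasbep' after the early changes, it would undergo only the recent ones:
  rule 3 (apocope): no change (domasbep)
  rule 4 (h-loss): no change (domasbep)
  rule 5 (unconditioned shift): no change (domasbep)
  ⇒ as a loan: domasbep
Mitoric 'zomaspep' matches the inherited outcome exactly, so it is an inherited cognate, not a loan.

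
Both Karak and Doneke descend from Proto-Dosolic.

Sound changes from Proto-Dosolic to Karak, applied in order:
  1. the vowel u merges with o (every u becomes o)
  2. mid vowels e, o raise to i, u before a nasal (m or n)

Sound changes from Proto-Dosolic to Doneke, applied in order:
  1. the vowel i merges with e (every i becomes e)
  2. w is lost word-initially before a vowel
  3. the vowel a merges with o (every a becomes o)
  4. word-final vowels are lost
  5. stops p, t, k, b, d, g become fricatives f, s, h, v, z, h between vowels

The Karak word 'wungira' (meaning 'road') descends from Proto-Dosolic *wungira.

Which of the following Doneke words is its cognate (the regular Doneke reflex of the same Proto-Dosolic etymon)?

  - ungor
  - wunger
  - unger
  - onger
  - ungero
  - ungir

unger

Doneke: *wungira
  wungira → wungera   [vowel merger]
  wungera → ungera   [glide loss]
  ungera → ungero   [vowel merger]
  ungero → unger   [apocope]
  unger (rule 5 does not apply)
  giving Doneke unger.
Only 'unger' matches the regular Doneke development of *wungira.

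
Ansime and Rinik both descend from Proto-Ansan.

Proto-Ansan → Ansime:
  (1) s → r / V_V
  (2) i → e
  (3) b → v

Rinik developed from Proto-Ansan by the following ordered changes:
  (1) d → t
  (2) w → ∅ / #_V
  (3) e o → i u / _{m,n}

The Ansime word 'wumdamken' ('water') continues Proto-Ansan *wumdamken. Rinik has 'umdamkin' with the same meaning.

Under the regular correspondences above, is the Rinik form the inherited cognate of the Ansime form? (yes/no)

no

Derive the expected Rinik reflex of *wumdamken:
Rinik: *wumdamken > wumtamken > umtamken > umtamkin  (by unconditioned shift, glide loss, pre-nasal raising)
The regular Rinik reflex would be 'umtamkin', but the attested form is 'umdamkin'. The correspondence is irregular, so they are not cognates (the Rinik form has a different source).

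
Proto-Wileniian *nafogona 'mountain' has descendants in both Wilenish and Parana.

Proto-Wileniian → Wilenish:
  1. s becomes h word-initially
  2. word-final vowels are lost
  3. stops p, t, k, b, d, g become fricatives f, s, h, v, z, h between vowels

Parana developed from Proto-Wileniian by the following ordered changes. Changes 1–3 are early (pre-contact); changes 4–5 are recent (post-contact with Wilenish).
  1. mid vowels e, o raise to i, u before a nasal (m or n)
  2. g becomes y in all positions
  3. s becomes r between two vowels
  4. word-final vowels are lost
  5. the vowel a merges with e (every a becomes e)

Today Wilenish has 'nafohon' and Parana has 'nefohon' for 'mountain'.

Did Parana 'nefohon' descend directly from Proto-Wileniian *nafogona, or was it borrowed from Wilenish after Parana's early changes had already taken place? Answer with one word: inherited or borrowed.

borrowed

If inherited, *nafogona would pass through all of Parana's changes:
Parana: *nafogona > nafoguna > nafoyuna > nafoyun > nefoyun  (by pre-nasal raising, unconditioned shift, apocope, vowel merger)
If borrowed from Wilenish 'nafohon' after the early changes, it would undergo only the recent ones:
  rule 4 (apocope): no change (nafohon)
  rule 5 (vowel merger): nafohon → nefohon
  ⇒ as a loan: nefohon
Parana 'nefohon' matches the loan outcome 'nefohon', not the inherited 'nefoyun' — it skipped the early Parana changes, so it was borrowed from Wilenish.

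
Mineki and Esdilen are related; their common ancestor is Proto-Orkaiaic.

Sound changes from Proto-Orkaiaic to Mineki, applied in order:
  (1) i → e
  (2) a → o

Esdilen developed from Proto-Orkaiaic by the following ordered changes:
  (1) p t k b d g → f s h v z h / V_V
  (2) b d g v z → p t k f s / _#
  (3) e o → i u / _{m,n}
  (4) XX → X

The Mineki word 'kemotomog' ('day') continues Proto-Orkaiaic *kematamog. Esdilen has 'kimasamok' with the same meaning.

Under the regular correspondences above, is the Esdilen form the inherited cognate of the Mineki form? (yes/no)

yes

Derive the expected Esdilen reflex of *kematamog:
Esdilen: *kematamog > kemasamog > kemasamok > kimasamok  (by intervocalic lenition, final devoicing, pre-nasal raising)
Esdilen 'kimasamok' matches the regular reflex exactly, so the pair is cognate.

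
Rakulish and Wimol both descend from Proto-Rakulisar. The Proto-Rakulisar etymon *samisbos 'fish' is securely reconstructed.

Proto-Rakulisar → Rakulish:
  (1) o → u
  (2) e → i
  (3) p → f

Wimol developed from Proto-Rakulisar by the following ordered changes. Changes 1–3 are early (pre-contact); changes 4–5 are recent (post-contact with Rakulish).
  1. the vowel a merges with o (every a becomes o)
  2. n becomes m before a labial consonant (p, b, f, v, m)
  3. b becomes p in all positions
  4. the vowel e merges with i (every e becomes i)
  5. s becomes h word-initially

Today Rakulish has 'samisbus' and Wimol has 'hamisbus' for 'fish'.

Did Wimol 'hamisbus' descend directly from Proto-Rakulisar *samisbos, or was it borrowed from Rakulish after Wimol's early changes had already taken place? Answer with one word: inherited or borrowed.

borrowed

If inherited, *samisbos would pass through all of Wimol's changes:
Wimol: start from *samisbos.
  rule 1 (vowel merger): samisbos → somisbos
  rule 2: no change — somisbos
  rule 3 (unconditioned shift): somisbos → somispos
  rule 4: no change — somispos
  rule 5 (debuccalisation): somispos → homispos
  ⇒ Wimol homispos
If borrowed from Rakulish 'samisbus' after the early changes, it would undergo only the recent ones:
  rule 4 (vowel merger): no change (samisbus)
  rule 5 (debuccalisation): samisbus → hamisbus
  ⇒ as a loan: hamisbus
Wimol 'hamisbus' matches the loan outcome 'hamisbus', not the inherited 'homispos' — it skipped the early Wimol changes, so it was borrowed from Rakulish.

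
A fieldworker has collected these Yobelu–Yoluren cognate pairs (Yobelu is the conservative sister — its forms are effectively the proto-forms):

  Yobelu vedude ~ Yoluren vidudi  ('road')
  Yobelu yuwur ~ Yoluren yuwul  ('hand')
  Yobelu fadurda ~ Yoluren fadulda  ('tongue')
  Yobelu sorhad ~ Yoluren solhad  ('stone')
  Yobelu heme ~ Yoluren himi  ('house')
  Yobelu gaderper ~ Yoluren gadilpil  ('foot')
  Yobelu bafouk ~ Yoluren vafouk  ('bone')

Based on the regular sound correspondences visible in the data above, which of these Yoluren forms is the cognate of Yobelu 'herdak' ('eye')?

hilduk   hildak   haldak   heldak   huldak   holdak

hildak

gaderper ~ gadilpil — Yobelu e corresponds to Yoluren i after a consonant, before r.
fadurda ~ fadulda, sorhad ~ solhad — Yobelu r corresponds to Yoluren l after a vowel, before a consonant other than r, m, n, p, b, f, v.
Applying these to Yobelu 'herdak':
  herdak → hirdak   (e→i after a consonant, before r)
  hirdak → hildak   (r→l after a vowel, before a consonant other than r, m, n, p, b, f, v)
So the Yoluren cognate is 'hildak'.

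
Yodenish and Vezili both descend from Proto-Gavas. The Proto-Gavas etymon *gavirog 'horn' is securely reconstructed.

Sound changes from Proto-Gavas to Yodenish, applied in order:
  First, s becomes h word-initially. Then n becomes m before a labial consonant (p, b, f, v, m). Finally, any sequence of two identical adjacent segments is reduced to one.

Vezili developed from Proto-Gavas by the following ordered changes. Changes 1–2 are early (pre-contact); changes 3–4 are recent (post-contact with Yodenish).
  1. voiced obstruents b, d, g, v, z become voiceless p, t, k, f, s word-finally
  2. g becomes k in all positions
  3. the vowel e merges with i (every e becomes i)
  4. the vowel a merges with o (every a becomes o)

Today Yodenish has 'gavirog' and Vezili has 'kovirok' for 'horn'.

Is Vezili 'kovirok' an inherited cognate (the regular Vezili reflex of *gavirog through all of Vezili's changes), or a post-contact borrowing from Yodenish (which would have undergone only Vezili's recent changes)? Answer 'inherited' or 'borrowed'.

If inherited, *gavirog would pass through all of Vezili's changes:
Vezili: *gavirog > gavirok > kavirok > kovirok  (by final devoicing, unconditioned shift, vowel merger)
If borrowed from Yodenish 'gavirog' after the early changes, it would undergo only the recent ones:
  rule 3 (vowel merger): no change (gavirog)
  rule 4 (vowel merger): gavirog → govirog
  ⇒ as a loan: govirog
Vezili 'kovirok' matches the inherited outcome exactly, so it is an inherited cognate, not a loan.

inherited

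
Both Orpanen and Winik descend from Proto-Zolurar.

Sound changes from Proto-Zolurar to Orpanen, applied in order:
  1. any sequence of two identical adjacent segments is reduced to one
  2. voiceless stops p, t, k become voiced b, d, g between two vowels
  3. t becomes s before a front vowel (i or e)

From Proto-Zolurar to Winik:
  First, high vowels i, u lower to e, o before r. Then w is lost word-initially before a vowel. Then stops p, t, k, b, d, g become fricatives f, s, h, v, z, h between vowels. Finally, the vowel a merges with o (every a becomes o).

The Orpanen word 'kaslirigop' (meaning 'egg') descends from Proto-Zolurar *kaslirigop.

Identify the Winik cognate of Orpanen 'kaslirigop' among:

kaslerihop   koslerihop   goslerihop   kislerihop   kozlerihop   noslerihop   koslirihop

koslerihop

Winik: *kaslirigop
  kaslirigop → kaslerigop   [pre-rhotic lowering]
  kaslerigop (rule 2 does not apply)
  kaslerigop → kaslerihop   [intervocalic lenition]
  kaslerihop → koslerihop   [vowel merger]
  giving Winik koslerihop.
Only 'koslerihop' matches the regular Winik development of *kaslirigop.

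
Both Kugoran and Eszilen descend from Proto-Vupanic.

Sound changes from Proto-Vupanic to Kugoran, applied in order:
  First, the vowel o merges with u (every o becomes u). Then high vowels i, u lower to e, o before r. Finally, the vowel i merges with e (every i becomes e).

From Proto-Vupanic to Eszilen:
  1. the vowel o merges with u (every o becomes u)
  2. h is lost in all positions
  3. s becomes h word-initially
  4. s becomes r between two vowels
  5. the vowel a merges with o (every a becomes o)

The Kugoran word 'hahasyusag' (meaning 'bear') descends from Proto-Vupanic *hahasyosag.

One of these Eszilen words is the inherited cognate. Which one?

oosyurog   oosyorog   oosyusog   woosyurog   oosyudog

Eszilen: *hahasyosag > hahasyusag > aasyusag > aasyurag > oosyurog  (by vowel merger, h-loss, rhotacism, vowel merger)
Among the options, 'oosyurog' alone shows every Eszilen change applied in order.

oosyurog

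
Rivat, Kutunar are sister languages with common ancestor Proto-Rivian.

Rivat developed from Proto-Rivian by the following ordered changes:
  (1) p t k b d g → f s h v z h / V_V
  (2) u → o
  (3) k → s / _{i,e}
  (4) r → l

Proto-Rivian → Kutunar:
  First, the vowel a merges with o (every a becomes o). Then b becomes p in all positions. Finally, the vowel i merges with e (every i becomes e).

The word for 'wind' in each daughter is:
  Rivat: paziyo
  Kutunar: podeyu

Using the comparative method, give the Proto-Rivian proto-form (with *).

*padiyu

Position 3: Rivat has z, Kutunar has d. Kutunar preserves d here (none of its changes turn any other segment into d), so the proto-segment is *d.
Position 2: Rivat has a, Kutunar has o. Rivat preserves a here (none of its changes turn any other segment into a), so the proto-segment is *a.
Position 6: Rivat has o, Kutunar has u. Kutunar preserves u here (none of its changes turn any other segment into u), so the proto-segment is *u.
This points to *padiyu. Verify forward in each daughter:
Rivat: *padiyu > paziyu > paziyo  (by intervocalic lenition, vowel merger)
Kutunar: *padiyu
  padiyu → podiyu   [vowel merger]
  podiyu (rule 2 does not apply)
  podiyu → podeyu   [vowel merger]
  giving Kutunar podeyu.
*padiyu is the unique common source.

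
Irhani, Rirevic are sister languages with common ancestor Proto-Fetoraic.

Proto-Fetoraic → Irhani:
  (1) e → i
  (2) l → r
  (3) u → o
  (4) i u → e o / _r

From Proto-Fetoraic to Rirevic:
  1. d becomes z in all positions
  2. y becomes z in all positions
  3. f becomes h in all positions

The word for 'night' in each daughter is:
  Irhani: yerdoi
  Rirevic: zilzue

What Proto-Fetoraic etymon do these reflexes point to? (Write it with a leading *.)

*yildue

Position 6: Irhani has i, Rirevic has e. Rirevic preserves e here (none of its changes turn any other segment into e), so the proto-segment is *e.
Position 5: Irhani has o, Rirevic has u. Rirevic preserves u here (none of its changes turn any other segment into u), so the proto-segment is *u.
Verify the candidate proto-form against each daughter:
Irhani: start from *yildue.
  rule 1 (vowel merger): yildue → yildui
  rule 2 (unconditioned shift): yildui → yirdui
  rule 3 (vowel merger): yirdui → yirdoi
  rule 4 (pre-rhotic lowering): yirdoi → yerdoi
  ⇒ Irhani yerdoi
Rirevic: start from *yildue.
  rule 1 (unconditioned shift): yildue → yilzue
  rule 2 (unconditioned shift): yilzue → zilzue
  rule 3: no change — zilzue
  ⇒ Rirevic zilzue
Only *yildue yields all of Irhani yerdoi, Rirevic zilzue.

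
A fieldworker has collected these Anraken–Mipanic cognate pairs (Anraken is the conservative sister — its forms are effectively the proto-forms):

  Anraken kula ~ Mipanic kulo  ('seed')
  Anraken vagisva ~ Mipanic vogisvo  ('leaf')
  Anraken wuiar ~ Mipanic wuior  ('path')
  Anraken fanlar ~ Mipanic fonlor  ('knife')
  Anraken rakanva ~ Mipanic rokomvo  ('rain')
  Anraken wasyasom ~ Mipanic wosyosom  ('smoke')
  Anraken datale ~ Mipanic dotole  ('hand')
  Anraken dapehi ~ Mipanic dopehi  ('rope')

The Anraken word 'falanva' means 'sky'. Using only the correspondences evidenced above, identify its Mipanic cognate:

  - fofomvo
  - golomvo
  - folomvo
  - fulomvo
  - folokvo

vagisva ~ vogisvo, rakanva ~ rokomvo — Anraken a corresponds to Mipanic o after a consonant, before a consonant other than r, m, n, p, b, f, v.
fanlar ~ fonlor, rakanva ~ rokomvo — Anraken a corresponds to Mipanic o after a consonant, before a nasal.
rakanva ~ rokomvo — Anraken n corresponds to Mipanic m after a vowel, before a labial obstruent.
kula ~ kulo, vagisva ~ vogisvo — Anraken a corresponds to Mipanic o word-finally.
Applying these to Anraken 'falanva':
  falanva → folanva   (a→o after a consonant, before a consonant other than r, m, n, p, b, f, v)
  folanva → folonva   (a→o after a consonant, before a nasal)
  folonva → folomva   (n→m after a vowel, before a labial obstruent)
  folomva → folomvo   (a→o word-finally)
So the Mipanic cognate is 'folomvo'.

folomvo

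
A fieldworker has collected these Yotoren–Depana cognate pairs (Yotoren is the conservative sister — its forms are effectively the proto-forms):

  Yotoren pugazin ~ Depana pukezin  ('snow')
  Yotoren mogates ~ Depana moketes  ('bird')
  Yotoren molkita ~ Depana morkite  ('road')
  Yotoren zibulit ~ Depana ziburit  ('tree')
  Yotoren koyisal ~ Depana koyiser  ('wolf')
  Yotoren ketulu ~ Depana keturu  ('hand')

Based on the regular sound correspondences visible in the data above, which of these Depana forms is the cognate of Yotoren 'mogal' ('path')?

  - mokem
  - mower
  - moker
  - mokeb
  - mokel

moker

pugazin ~ pukezin, mogates ~ moketes — Yotoren g corresponds to Depana k between vowels (before a back vowel).
pugazin ~ pukezin, mogates ~ moketes — Yotoren a corresponds to Depana e after a consonant, before a consonant other than r, m, n, p, b, f, v.
koyisal ~ koyiser — Yotoren l corresponds to Depana r word-finally.
Applying these to Yotoren 'mogal':
  mogal → mokal   (g→k between vowels (before a back vowel))
  mokal → mokel   (a→e after a consonant, before a consonant other than r, m, n, p, b, f, v)
  mokel → moker   (l→r word-finally)
So the Depana cognate is 'moker'.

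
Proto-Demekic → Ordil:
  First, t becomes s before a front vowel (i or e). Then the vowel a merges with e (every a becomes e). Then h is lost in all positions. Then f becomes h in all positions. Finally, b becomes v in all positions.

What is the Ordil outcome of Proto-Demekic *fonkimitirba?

Ordil: start from *fonkimitirba.
  rule 1 (palatalisation): fonkimitirba → fonkimisirba
  rule 2 (vowel merger): fonkimisirba → fonkimisirbe
  rule 3: no change — fonkimisirbe
  rule 4 (unconditioned shift): fonkimisirbe → honkimisirbe
  rule 5 (unconditioned shift): honkimisirbe → honkimisirve
  ⇒ Ordil honkimisirve

honkimisirve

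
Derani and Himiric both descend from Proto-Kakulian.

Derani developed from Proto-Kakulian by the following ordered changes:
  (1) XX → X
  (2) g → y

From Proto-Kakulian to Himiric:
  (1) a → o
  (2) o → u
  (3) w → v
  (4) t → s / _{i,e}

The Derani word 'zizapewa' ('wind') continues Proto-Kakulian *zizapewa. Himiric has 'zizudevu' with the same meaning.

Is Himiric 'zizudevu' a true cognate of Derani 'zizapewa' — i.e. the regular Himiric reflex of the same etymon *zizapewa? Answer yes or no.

no

Derive the expected Himiric reflex of *zizapewa:
Himiric: start from *zizapewa.
  rule 1 (vowel merger): zizapewa → zizopewo
  rule 2 (vowel merger): zizopewo → zizupewu
  rule 3 (unconditioned shift): zizupewu → zizupevu
  rule 4: no change — zizupevu
  ⇒ Himiric zizupevu
The regular Himiric reflex would be 'zizupevu', but the attested form is 'zizudevu'. The correspondence is irregular, so they are not cognates (the Himiric form has a different source).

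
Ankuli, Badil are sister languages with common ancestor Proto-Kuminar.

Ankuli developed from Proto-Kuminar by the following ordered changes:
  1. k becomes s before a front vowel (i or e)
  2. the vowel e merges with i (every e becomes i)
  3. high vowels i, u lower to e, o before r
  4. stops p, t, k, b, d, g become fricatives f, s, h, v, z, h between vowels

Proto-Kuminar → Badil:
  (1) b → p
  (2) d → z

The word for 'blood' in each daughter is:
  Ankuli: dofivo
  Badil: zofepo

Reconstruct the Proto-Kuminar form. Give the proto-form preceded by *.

*dofebo

Position 1: Ankuli has d, Badil has z. Ankuli preserves d here (none of its changes turn any other segment into d), so the proto-segment is *d.
Position 5: Ankuli has v, Badil has p. Taking the neighbouring segments as reconstructed: Ankuli v could go back to *b or *v; Badil p could go back to *p or *b — the one source consistent with every daughter is *b.
Continuing position by position gives *dofebo; check it forward:
Ankuli: *dofebo > dofibo > dofivo  (by vowel merger, intervocalic lenition)
Badil: *dofebo
  dofebo → dofepo   [unconditioned shift]
  dofepo → zofepo   [unconditioned shift]
  giving Badil zofepo.
No other proto-form is consistent with every reflex, so the reconstruction is *dofebo.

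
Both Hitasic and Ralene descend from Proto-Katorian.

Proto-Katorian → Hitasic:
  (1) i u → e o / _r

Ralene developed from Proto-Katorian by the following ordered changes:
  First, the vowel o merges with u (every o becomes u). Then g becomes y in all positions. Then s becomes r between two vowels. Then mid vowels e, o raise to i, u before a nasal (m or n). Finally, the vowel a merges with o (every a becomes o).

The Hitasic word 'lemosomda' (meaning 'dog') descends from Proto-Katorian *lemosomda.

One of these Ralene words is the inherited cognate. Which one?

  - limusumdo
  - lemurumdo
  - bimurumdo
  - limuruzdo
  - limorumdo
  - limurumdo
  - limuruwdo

Ralene: *lemosomda
  lemosomda → lemusumda   [vowel merger]
  lemusumda (rule 2 does not apply)
  lemusumda → lemurumda   [rhotacism]
  lemurumda → limurumda   [pre-nasal raising]
  limurumda → limurumdo   [vowel merger]
  giving Ralene limurumdo.
The other candidates each miss or misapply at least one Ralene change.

limurumdo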